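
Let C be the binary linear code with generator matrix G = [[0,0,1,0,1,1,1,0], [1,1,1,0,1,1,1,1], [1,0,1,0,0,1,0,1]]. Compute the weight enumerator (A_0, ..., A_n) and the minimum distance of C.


Weight distribution: A_0 = 1, A_3 = 3, A_4 = 3, A_7 = 1. Minimum distance d = 3.

Enumerate all 2^3 = 8 messages m ∈ F_2^3.
For each, compute codeword c = mG in F_2^8, then tally its weight.
  m = 000 → c = 00000000, weight = 0.
  m = 100 → c = 00101110, weight = 4.
  m = 010 → c = 11101111, weight = 7.
  m = 110 → c = 11000001, weight = 3.
  m = 001 → c = 10100101, weight = 4.
  m = 101 → c = 10001011, weight = 4.
  m = 011 → c = 01001010, weight = 3.
  m = 111 → c = 01100100, weight = 3.
Tally weights:
  weight 0: 1 codewords.
  weight 3: 3 codewords.
  weight 4: 3 codewords.
  weight 7: 1 codewords.
Minimum distance d = smallest w > 0 with A_w > 0 = 3.
Sanity: Σ A_w = 8 = 2^3 = 8 ✓.


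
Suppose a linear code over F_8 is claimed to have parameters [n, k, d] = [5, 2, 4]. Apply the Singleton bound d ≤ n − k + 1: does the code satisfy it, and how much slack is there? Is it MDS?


Singleton RHS = n − k + 1 = 4, slack = 0, bound satisfied, MDS.

Singleton bound: d ≤ n − k + 1.
Here n = 5, k = 2, so n − k + 1 = 4.
Given d = 4, check d ≤ 4: YES.
Slack = (n − k + 1) − d = 0.
The code is MDS (slack = 0).
Description: the claimed parameters are [5, 2, 4]_8; such a code would be MDS (meets Singleton bound).


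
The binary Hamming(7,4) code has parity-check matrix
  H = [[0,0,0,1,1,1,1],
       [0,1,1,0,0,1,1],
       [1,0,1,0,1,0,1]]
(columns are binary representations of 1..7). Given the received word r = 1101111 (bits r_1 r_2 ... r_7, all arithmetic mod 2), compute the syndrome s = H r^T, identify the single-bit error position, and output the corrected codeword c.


s = (0, 1, 1)^T, error position = 3, corrected codeword c = 1111111

Compute s = H r^T mod 2 one row at a time:
  s_1 = 1 + 1 + 1 + 1 = 4 ≡ 0 (mod 2).
  s_2 = 1 + 0 + 1 + 1 = 3 ≡ 1 (mod 2).
  s_3 = 1 + 0 + 1 + 1 = 3 ≡ 1 (mod 2).
s = (0, 1, 1)^T — this equals column 3 of H (binary 011), so error is at position 3.
Correct: flip bit 3 of r = 1101111 to get c = 1111111.


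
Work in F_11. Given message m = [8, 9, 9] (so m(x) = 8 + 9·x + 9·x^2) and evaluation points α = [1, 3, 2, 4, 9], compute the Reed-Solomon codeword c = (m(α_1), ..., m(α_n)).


c = [4, 6, 7, 1, 4]

Message polynomial: m(x) = 8 + 9·x + 9·x^2 (mod 11).
For each evaluation point α_i, compute m(α_i) mod 11:
  α_1 = 1: Horner steps 9 → 7 → 4, so m(1) = 4.
  α_2 = 3: Horner steps 9 → 3 → 6, so m(3) = 6.
  α_3 = 2: Horner steps 9 → 5 → 7, so m(2) = 7.
  α_4 = 4: Horner steps 9 → 1 → 1, so m(4) = 1.
  α_5 = 9: Horner steps 9 → 2 → 4, so m(9) = 4.
Codeword c = [4, 6, 7, 1, 4] ∈ F_11^5.


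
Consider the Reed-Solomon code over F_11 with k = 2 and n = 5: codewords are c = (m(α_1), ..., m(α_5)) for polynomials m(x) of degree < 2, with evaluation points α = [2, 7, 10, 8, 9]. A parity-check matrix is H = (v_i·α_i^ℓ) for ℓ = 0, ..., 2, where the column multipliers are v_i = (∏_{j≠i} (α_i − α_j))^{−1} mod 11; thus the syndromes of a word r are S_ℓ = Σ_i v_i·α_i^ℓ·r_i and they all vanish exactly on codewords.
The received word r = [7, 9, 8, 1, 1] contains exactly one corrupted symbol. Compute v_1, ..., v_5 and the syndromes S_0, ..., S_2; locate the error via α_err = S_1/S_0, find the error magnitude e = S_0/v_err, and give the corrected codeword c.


S = (7, 1, 8), error at position 4, error magnitude e = 7, c = [7, 9, 8, 5, 1].

Step 1: column multipliers v_i = (∏_{j≠i}(α_i − α_j))^{−1} mod 11.
  i = 1 (α = 2): (2−7)(2−10)(2−8)(2−9) = (−5)·(−8)·(−6)·(−7) = 1680 ≡ 8, so v_1 = 8^{−1} = 7 (mod 11).
  i = 2 (α = 7): (7−2)(7−10)(7−8)(7−9) = 5·(−3)·(−1)·(−2) = −30 ≡ 3, so v_2 = 3^{−1} = 4 (mod 11).
  i = 3 (α = 10): (10−2)(10−7)(10−8)(10−9) = 8·3·2·1 = 48 ≡ 4, so v_3 = 4^{−1} = 3 (mod 11).
  i = 4 (α = 8): (8−2)(8−7)(8−10)(8−9) = 6·1·(−2)·(−1) = 12 ≡ 1, so v_4 = 1^{−1} = 1 (mod 11).
  i = 5 (α = 9): (9−2)(9−7)(9−10)(9−8) = 7·2·(−1)·1 = −14 ≡ 8, so v_5 = 8^{−1} = 7 (mod 11).
  v = [7, 4, 3, 1, 7].
Step 2: syndromes of r = [7, 9, 8, 1, 1] (all sums mod 11).
  S_0 = Σ v_i r_i = 7·7 + 4·9 + 3·8 + 1·1 + 7·1 = 117 ≡ 7.
  S_1 = Σ v_i α_i r_i = 7·2·7 + 4·7·9 + 3·10·8 + 1·8·1 + 7·9·1 = 661 ≡ 1.
  α_i^2 mod 11 = [4, 5, 1, 9, 4].
  S_2 = Σ v_i α_i^2 r_i = 7·4·7 + 4·5·9 + 3·1·8 + 1·9·1 + 7·4·1 = 437 ≡ 8.
  S = (7, 1, 8) ≠ 0, so r is not a codeword (an error is present).
Step 3: locate the error. For a single error e at position i, S_ℓ = v_i·e·α_i^ℓ, so α_err = S_1/S_0.
  S_0^{−1} = 7^{−1} = 8 (mod 11), so α_err = 1·8 = 8 ≡ 8 = α_4. Error position i = 4.
  Consistency check: S_2/S_1 = 8·1 = 8 ≡ 8 = α_err ✓ (single-error assumption holds).
Step 4: error magnitude e = S_0/v_4 = S_0·∏_{j≠4}(α_4 − α_j) = 7·1 = 7 ≡ 7 (mod 11).
Step 5: correct position 4: c_4 = r_4 − e = 1 − 7 ≡ 5 (mod 11). Hence c = [7, 9, 8, 5, 1].
  Check: interpolating c through the α_i gives m(x) = 4 + 7·x (degree < 2) with m(α_i) = c_i for every i, so c is indeed a codeword.


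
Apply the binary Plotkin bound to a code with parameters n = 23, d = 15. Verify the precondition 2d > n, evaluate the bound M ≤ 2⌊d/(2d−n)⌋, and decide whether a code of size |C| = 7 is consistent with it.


Plotkin bound M ≤ 4; given |C| = 7 > bound (violated).

Check applicability: 2d = 30, n = 23.
2d − n = 7 > 0, so Plotkin applies.
Compute d/(2d−n) = 15/7 ≈ 2.1429.
⌊d/(2d−n)⌋ = 2.
Plotkin bound: M ≤ 2·2 = 4.
Given |C| = 7, check: VIOLATED.
This |C| is above the Plotkin bound, so no binary code with n = 23, d = 15 and 7 codewords exists.


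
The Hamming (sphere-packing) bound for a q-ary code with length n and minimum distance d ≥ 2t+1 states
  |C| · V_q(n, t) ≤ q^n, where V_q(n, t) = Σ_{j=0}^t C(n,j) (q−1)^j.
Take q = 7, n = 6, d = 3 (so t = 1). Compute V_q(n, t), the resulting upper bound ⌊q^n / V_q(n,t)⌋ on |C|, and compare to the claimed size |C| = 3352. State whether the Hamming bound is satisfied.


V_q(n, t) = 37, q^n = 117649, Hamming bound = 3179, |C| = 3352 > bound (violated).

Step 1: Compute V_q(n, t) = Σ_{j=0}^1 C(n, j) (q−1)^j.
  j = 0: C(6,0)·(6)^0 = 1·1 = 1.
  j = 1: C(6,1)·(6)^1 = 6·6 = 36.
  V_q(n, t) = 1 + 36 = 37.
Step 2: q^n = 7^6 = 117649.
Step 3: Hamming bound ⌊q^n / V_q(n,t)⌋ = ⌊117649/37⌋ = 3179.
Step 4: Compare |C| = 3352 to 3179: violated.
The claimed |C| lies above the Hamming bound, so no 7-ary code of length 6 with d ≥ 3 can have 3352 codewords.


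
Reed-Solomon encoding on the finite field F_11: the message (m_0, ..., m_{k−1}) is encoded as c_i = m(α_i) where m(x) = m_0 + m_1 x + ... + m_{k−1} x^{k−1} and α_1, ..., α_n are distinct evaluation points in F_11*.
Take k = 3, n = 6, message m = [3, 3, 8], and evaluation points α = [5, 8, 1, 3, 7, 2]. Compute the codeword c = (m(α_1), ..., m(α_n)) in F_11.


c = [9, 0, 3, 7, 9, 8]

Message polynomial: m(x) = 3 + 3·x + 8·x^2 (mod 11).
For each evaluation point α_i, compute m(α_i) mod 11:
  α_1 = 5: Horner steps 8 → 10 → 9, so m(5) = 9.
  α_2 = 8: Horner steps 8 → 1 → 0, so m(8) = 0.
  α_3 = 1: Horner steps 8 → 0 → 3, so m(1) = 3.
  α_4 = 3: Horner steps 8 → 5 → 7, so m(3) = 7.
  α_5 = 7: Horner steps 8 → 4 → 9, so m(7) = 9.
  α_6 = 2: Horner steps 8 → 8 → 8, so m(2) = 8.
Codeword c = [9, 0, 3, 7, 9, 8] ∈ F_11^6.


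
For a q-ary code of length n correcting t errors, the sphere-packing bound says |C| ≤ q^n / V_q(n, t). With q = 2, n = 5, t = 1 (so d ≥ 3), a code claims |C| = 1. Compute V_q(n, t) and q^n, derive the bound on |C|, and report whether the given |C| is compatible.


V_q(n, t) = 6, q^n = 32, Hamming bound = 5, |C| = 1 ≤ bound (satisfied).

Step 1: Compute V_q(n, t) = Σ_{j=0}^1 C(n, j) (q−1)^j.
  j = 0: C(5,0)·(1)^0 = 1·1 = 1.
  j = 1: C(5,1)·(1)^1 = 5·1 = 5.
  V_q(n, t) = 1 + 5 = 6.
Step 2: q^n = 2^5 = 32.
Step 3: Hamming bound ⌊q^n / V_q(n,t)⌋ = ⌊32/6⌋ = 5.
Step 4: Compare |C| = 1 to 5: satisfied.
The claimed |C| lies below the Hamming bound.


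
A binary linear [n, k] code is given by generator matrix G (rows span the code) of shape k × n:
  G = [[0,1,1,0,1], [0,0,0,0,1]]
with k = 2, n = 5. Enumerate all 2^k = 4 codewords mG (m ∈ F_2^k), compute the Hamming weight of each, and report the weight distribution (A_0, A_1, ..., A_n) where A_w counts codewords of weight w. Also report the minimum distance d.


Weight distribution: A_0 = 1, A_1 = 1, A_2 = 1, A_3 = 1. Minimum distance d = 1.

Enumerate all 2^2 = 4 messages m ∈ F_2^2.
For each, compute codeword c = mG in F_2^5, then tally its weight.
  m = 00 → c = 00000, weight = 0.
  m = 10 → c = 01101, weight = 3.
  m = 01 → c = 00001, weight = 1.
  m = 11 → c = 01100, weight = 2.
Tally weights:
  weight 0: 1 codewords.
  weight 1: 1 codewords.
  weight 2: 1 codewords.
  weight 3: 1 codewords.
Minimum distance d = smallest w > 0 with A_w > 0 = 1.
Sanity: Σ A_w = 4 = 2^2 = 4 ✓.


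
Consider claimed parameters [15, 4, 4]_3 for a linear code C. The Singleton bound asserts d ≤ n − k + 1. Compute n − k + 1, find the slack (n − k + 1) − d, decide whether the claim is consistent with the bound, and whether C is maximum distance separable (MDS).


Singleton RHS = n − k + 1 = 12, slack = 8, bound satisfied, not MDS.

Singleton bound: d ≤ n − k + 1.
Here n = 15, k = 4, so n − k + 1 = 12.
Given d = 4, check d ≤ 12: YES.
Slack = (n − k + 1) − d = 8.
The code is NOT MDS (slack = 8 > 0).
Description: the claimed parameters are [15, 4, 4]_3; such a code would be non-MDS.


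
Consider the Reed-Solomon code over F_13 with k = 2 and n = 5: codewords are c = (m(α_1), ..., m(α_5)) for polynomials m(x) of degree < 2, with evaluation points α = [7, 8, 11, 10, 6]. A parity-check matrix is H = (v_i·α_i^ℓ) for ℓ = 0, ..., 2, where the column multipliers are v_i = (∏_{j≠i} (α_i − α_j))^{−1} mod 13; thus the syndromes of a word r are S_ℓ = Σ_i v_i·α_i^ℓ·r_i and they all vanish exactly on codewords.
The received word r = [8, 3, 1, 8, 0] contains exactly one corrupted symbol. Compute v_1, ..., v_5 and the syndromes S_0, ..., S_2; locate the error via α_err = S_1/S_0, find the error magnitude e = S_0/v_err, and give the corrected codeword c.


S = (1, 10, 9), error at position 4, error magnitude e = 2, c = [8, 3, 1, 6, 0].

Step 1: column multipliers v_i = (∏_{j≠i}(α_i − α_j))^{−1} mod 13.
  i = 1 (α = 7): (7−8)(7−11)(7−10)(7−6) = (−1)·(−4)·(−3)·1 = −12 ≡ 1, so v_1 = 1^{−1} = 1 (mod 13).
  i = 2 (α = 8): (8−7)(8−11)(8−10)(8−6) = 1·(−3)·(−2)·2 = 12 ≡ 12, so v_2 = 12^{−1} = 12 (mod 13).
  i = 3 (α = 11): (11−7)(11−8)(11−10)(11−6) = 4·3·1·5 = 60 ≡ 8, so v_3 = 8^{−1} = 5 (mod 13).
  i = 4 (α = 10): (10−7)(10−8)(10−11)(10−6) = 3·2·(−1)·4 = −24 ≡ 2, so v_4 = 2^{−1} = 7 (mod 13).
  i = 5 (α = 6): (6−7)(6−8)(6−11)(6−10) = (−1)·(−2)·(−5)·(−4) = 40 ≡ 1, so v_5 = 1^{−1} = 1 (mod 13).
  v = [1, 12, 5, 7, 1].
Step 2: syndromes of r = [8, 3, 1, 8, 0] (all sums mod 13).
  S_0 = Σ v_i r_i = 1·8 + 12·3 + 5·1 + 7·8 + 1·0 = 105 ≡ 1.
  S_1 = Σ v_i α_i r_i = 1·7·8 + 12·8·3 + 5·11·1 + 7·10·8 + 1·6·0 = 959 ≡ 10.
  α_i^2 mod 13 = [10, 12, 4, 9, 10].
  S_2 = Σ v_i α_i^2 r_i = 1·10·8 + 12·12·3 + 5·4·1 + 7·9·8 + 1·10·0 = 1036 ≡ 9.
  S = (1, 10, 9) ≠ 0, so r is not a codeword (an error is present).
Step 3: locate the error. For a single error e at position i, S_ℓ = v_i·e·α_i^ℓ, so α_err = S_1/S_0.
  S_0^{−1} = 1^{−1} = 1 (mod 13), so α_err = 10·1 = 10 ≡ 10 = α_4. Error position i = 4.
  Consistency check: S_2/S_1 = 9·4 = 36 ≡ 10 = α_err ✓ (single-error assumption holds).
Step 4: error magnitude e = S_0/v_4 = S_0·∏_{j≠4}(α_4 − α_j) = 1·2 = 2 ≡ 2 (mod 13).
Step 5: correct position 4: c_4 = r_4 − e = 8 − 2 ≡ 6 (mod 13). Hence c = [8, 3, 1, 6, 0].
  Check: interpolating c through the α_i gives m(x) = 4 + 8·x (degree < 2) with m(α_i) = c_i for every i, so c is indeed a codeword.


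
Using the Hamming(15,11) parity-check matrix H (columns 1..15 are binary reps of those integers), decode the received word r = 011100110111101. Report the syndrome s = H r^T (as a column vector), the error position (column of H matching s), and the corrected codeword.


s = (0, 1, 0, 1)^T, error position = 5, corrected codeword c = 011110110111101

Compute s = H r^T mod 2 one row at a time:
  s_1 = 1 + 0 + 1 + 1 + 1 + 1 + 0 + 1 = 6 ≡ 0 (mod 2).
  s_2 = 1 + 0 + 0 + 1 + 1 + 1 + 0 + 1 = 5 ≡ 1 (mod 2).
  s_3 = 1 + 1 + 0 + 1 + 1 + 1 + 0 + 1 = 6 ≡ 0 (mod 2).
  s_4 = 0 + 1 + 0 + 1 + 0 + 1 + 1 + 1 = 5 ≡ 1 (mod 2).
s = (0, 1, 0, 1)^T — this equals column 5 of H (binary 0101), so error is at position 5.
Correct: flip bit 5 of r = 011100110111101 to get c = 011110110111101.


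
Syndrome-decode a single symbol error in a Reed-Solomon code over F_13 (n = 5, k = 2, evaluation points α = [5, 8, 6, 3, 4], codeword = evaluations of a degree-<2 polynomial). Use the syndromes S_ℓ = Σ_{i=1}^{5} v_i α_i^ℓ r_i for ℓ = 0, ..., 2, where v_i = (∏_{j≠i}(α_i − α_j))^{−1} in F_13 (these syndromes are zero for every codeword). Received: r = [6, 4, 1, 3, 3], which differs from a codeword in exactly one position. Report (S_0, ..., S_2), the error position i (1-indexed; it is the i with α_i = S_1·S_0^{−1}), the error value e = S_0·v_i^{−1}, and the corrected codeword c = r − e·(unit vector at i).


S = (1, 4, 3), error at position 5, error magnitude e = 5, c = [6, 4, 1, 3, 11].

Step 1: column multipliers v_i = (∏_{j≠i}(α_i − α_j))^{−1} mod 13.
  i = 1 (α = 5): (5−8)(5−6)(5−3)(5−4) = (−3)·(−1)·2·1 = 6 ≡ 6, so v_1 = 6^{−1} = 11 (mod 13).
  i = 2 (α = 8): (8−5)(8−6)(8−3)(8−4) = 3·2·5·4 = 120 ≡ 3, so v_2 = 3^{−1} = 9 (mod 13).
  i = 3 (α = 6): (6−5)(6−8)(6−3)(6−4) = 1·(−2)·3·2 = −12 ≡ 1, so v_3 = 1^{−1} = 1 (mod 13).
  i = 4 (α = 3): (3−5)(3−8)(3−6)(3−4) = (−2)·(−5)·(−3)·(−1) = 30 ≡ 4, so v_4 = 4^{−1} = 10 (mod 13).
  i = 5 (α = 4): (4−5)(4−8)(4−6)(4−3) = (−1)·(−4)·(−2)·1 = −8 ≡ 5, so v_5 = 5^{−1} = 8 (mod 13).
  v = [11, 9, 1, 10, 8].
Step 2: syndromes of r = [6, 4, 1, 3, 3] (all sums mod 13).
  S_0 = Σ v_i r_i = 11·6 + 9·4 + 1·1 + 10·3 + 8·3 = 157 ≡ 1.
  S_1 = Σ v_i α_i r_i = 11·5·6 + 9·8·4 + 1·6·1 + 10·3·3 + 8·4·3 = 810 ≡ 4.
  α_i^2 mod 13 = [12, 12, 10, 9, 3].
  S_2 = Σ v_i α_i^2 r_i = 11·12·6 + 9·12·4 + 1·10·1 + 10·9·3 + 8·3·3 = 1576 ≡ 3.
  S = (1, 4, 3) ≠ 0, so r is not a codeword (an error is present).
Step 3: locate the error. For a single error e at position i, S_ℓ = v_i·e·α_i^ℓ, so α_err = S_1/S_0.
  S_0^{−1} = 1^{−1} = 1 (mod 13), so α_err = 4·1 = 4 ≡ 4 = α_5. Error position i = 5.
  Consistency check: S_2/S_1 = 3·10 = 30 ≡ 4 = α_err ✓ (single-error assumption holds).
Step 4: error magnitude e = S_0/v_5 = S_0·∏_{j≠5}(α_5 − α_j) = 1·5 = 5 ≡ 5 (mod 13).
Step 5: correct position 5: c_5 = r_5 − e = 3 − 5 ≡ 11 (mod 13). Hence c = [6, 4, 1, 3, 11].
  Check: interpolating c through the α_i gives m(x) = 5 + 8·x (degree < 2) with m(α_i) = c_i for every i, so c is indeed a codeword.


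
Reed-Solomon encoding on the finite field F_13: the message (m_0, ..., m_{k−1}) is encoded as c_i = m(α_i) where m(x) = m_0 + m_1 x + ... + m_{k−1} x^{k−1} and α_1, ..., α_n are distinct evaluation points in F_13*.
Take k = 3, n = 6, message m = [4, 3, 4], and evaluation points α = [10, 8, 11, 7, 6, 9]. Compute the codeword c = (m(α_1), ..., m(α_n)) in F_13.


c = [5, 11, 1, 0, 10, 4]

Message polynomial: m(x) = 4 + 3·x + 4·x^2 (mod 13).
For each evaluation point α_i, compute m(α_i) mod 13:
  α_1 = 10: Horner steps 4 → 4 → 5, so m(10) = 5.
  α_2 = 8: Horner steps 4 → 9 → 11, so m(8) = 11.
  α_3 = 11: Horner steps 4 → 8 → 1, so m(11) = 1.
  α_4 = 7: Horner steps 4 → 5 → 0, so m(7) = 0.
  α_5 = 6: Horner steps 4 → 1 → 10, so m(6) = 10.
  α_6 = 9: Horner steps 4 → 0 → 4, so m(9) = 4.
Codeword c = [5, 11, 1, 0, 10, 4] ∈ F_13^6.


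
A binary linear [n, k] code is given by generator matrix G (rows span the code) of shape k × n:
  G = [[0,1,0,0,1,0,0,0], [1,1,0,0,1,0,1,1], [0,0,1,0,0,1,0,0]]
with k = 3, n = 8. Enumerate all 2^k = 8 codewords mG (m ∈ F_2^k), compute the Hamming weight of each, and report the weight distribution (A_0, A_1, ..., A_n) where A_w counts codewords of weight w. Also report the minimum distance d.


Weight distribution: A_0 = 1, A_2 = 2, A_3 = 1, A_4 = 1, A_5 = 2, A_7 = 1. Minimum distance d = 2.

Enumerate all 2^3 = 8 messages m ∈ F_2^3.
For each, compute codeword c = mG in F_2^8, then tally its weight.
  m = 000 → c = 00000000, weight = 0.
  m = 100 → c = 01001000, weight = 2.
  m = 010 → c = 11001011, weight = 5.
  m = 110 → c = 10000011, weight = 3.
  m = 001 → c = 00100100, weight = 2.
  m = 101 → c = 01101100, weight = 4.
  m = 011 → c = 11101111, weight = 7.
  m = 111 → c = 10100111, weight = 5.
Tally weights:
  weight 0: 1 codewords.
  weight 2: 2 codewords.
  weight 3: 1 codewords.
  weight 4: 1 codewords.
  weight 5: 2 codewords.
  weight 7: 1 codewords.
Minimum distance d = smallest w > 0 with A_w > 0 = 2.
Sanity: Σ A_w = 8 = 2^3 = 8 ✓.


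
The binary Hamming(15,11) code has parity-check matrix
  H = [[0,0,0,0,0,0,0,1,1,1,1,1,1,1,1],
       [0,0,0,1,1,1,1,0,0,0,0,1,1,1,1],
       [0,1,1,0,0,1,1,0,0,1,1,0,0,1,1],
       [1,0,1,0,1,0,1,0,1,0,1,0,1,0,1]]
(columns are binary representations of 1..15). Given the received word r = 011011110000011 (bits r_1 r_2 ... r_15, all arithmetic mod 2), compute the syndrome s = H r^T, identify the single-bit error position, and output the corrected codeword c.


s = (1, 1, 0, 0)^T, error position = 12, corrected codeword c = 011011110001011

Compute s = H r^T mod 2 one row at a time:
  s_1 = 1 + 0 + 0 + 0 + 0 + 0 + 1 + 1 = 3 ≡ 1 (mod 2).
  s_2 = 0 + 1 + 1 + 1 + 0 + 0 + 1 + 1 = 5 ≡ 1 (mod 2).
  s_3 = 1 + 1 + 1 + 1 + 0 + 0 + 1 + 1 = 6 ≡ 0 (mod 2).
  s_4 = 0 + 1 + 1 + 1 + 0 + 0 + 0 + 1 = 4 ≡ 0 (mod 2).
s = (1, 1, 0, 0)^T — this equals column 12 of H (binary 1100), so error is at position 12.
Correct: flip bit 12 of r = 011011110000011 to get c = 011011110001011.


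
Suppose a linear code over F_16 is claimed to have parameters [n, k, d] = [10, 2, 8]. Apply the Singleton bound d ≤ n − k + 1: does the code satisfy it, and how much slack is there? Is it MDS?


Singleton RHS = n − k + 1 = 9, slack = 1, bound satisfied, not MDS.

Singleton bound: d ≤ n − k + 1.
Here n = 10, k = 2, so n − k + 1 = 9.
Given d = 8, check d ≤ 9: YES.
Slack = (n − k + 1) − d = 1.
The code is NOT MDS (slack = 1 > 0).
Description: the claimed parameters are [10, 2, 8]_16; such a code would be non-MDS.


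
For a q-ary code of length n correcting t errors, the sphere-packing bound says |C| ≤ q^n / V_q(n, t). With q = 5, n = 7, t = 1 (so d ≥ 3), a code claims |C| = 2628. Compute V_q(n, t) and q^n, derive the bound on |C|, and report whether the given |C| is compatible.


V_q(n, t) = 29, q^n = 78125, Hamming bound = 2693, |C| = 2628 ≤ bound (satisfied).

Step 1: Compute V_q(n, t) = Σ_{j=0}^1 C(n, j) (q−1)^j.
  j = 0: C(7,0)·(4)^0 = 1·1 = 1.
  j = 1: C(7,1)·(4)^1 = 7·4 = 28.
  V_q(n, t) = 1 + 28 = 29.
Step 2: q^n = 5^7 = 78125.
Step 3: Hamming bound ⌊q^n / V_q(n,t)⌋ = ⌊78125/29⌋ = 2693.
Step 4: Compare |C| = 2628 to 2693: satisfied.
The claimed |C| lies below the Hamming bound.


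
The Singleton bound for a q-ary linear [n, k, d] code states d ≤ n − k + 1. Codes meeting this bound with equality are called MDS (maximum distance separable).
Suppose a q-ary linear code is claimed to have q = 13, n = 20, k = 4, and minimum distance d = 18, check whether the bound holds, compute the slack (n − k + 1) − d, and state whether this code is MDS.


Singleton RHS = n − k + 1 = 17, slack = -1, bound violated (no such code; not MDS).

Singleton bound: d ≤ n − k + 1.
Here n = 20, k = 4, so n − k + 1 = 17.
Given d = 18, check d ≤ 17: NO.
Slack = (n − k + 1) − d = -1.
The slack is negative: d = 18 exceeds n − k + 1 = 17 by 1, so the Singleton bound is violated and no linear [20, 4, 18]_13 code can exist. In particular it is not MDS (MDS requires d = n − k + 1 exactly).
Description: the claimed parameters are [20, 4, 18]_13; such a code would be impossible (violates the Singleton bound).


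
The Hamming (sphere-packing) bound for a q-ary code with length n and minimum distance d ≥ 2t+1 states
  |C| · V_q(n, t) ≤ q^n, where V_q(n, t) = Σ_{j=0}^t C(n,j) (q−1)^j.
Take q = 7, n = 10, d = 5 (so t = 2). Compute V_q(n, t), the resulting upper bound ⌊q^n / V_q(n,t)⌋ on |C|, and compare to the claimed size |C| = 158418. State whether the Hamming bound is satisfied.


V_q(n, t) = 1681, q^n = 282475249, Hamming bound = 168040, |C| = 158418 ≤ bound (satisfied).

Step 1: Compute V_q(n, t) = Σ_{j=0}^2 C(n, j) (q−1)^j.
  j = 0: C(10,0)·(6)^0 = 1·1 = 1.
  j = 1: C(10,1)·(6)^1 = 10·6 = 60.
  j = 2: C(10,2)·(6)^2 = 45·36 = 1620.
  V_q(n, t) = 1 + 60 + 1620 = 1681.
Step 2: q^n = 7^10 = 282475249.
Step 3: Hamming bound ⌊q^n / V_q(n,t)⌋ = ⌊282475249/1681⌋ = 168040.
Step 4: Compare |C| = 158418 to 168040: satisfied.
The claimed |C| lies below the Hamming bound.


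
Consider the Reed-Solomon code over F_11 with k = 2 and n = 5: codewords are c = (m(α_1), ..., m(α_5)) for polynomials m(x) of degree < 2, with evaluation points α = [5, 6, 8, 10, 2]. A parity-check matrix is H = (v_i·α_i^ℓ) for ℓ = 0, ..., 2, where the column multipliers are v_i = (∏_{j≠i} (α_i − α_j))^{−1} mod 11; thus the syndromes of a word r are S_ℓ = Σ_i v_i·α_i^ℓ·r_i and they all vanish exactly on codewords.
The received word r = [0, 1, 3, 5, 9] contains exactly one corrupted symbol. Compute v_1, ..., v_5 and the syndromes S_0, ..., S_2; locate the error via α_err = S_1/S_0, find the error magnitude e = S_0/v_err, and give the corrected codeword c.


S = (3, 6, 1), error at position 5, error magnitude e = 1, c = [0, 1, 3, 5, 8].

Step 1: column multipliers v_i = (∏_{j≠i}(α_i − α_j))^{−1} mod 11.
  i = 1 (α = 5): (5−6)(5−8)(5−10)(5−2) = (−1)·(−3)·(−5)·3 = −45 ≡ 10, so v_1 = 10^{−1} = 10 (mod 11).
  i = 2 (α = 6): (6−5)(6−8)(6−10)(6−2) = 1·(−2)·(−4)·4 = 32 ≡ 10, so v_2 = 10^{−1} = 10 (mod 11).
  i = 3 (α = 8): (8−5)(8−6)(8−10)(8−2) = 3·2·(−2)·6 = −72 ≡ 5, so v_3 = 5^{−1} = 9 (mod 11).
  i = 4 (α = 10): (10−5)(10−6)(10−8)(10−2) = 5·4·2·8 = 320 ≡ 1, so v_4 = 1^{−1} = 1 (mod 11).
  i = 5 (α = 2): (2−5)(2−6)(2−8)(2−10) = (−3)·(−4)·(−6)·(−8) = 576 ≡ 4, so v_5 = 4^{−1} = 3 (mod 11).
  v = [10, 10, 9, 1, 3].
Step 2: syndromes of r = [0, 1, 3, 5, 9] (all sums mod 11).
  S_0 = Σ v_i r_i = 10·0 + 10·1 + 9·3 + 1·5 + 3·9 = 69 ≡ 3.
  S_1 = Σ v_i α_i r_i = 10·5·0 + 10·6·1 + 9·8·3 + 1·10·5 + 3·2·9 = 380 ≡ 6.
  α_i^2 mod 11 = [3, 3, 9, 1, 4].
  S_2 = Σ v_i α_i^2 r_i = 10·3·0 + 10·3·1 + 9·9·3 + 1·1·5 + 3·4·9 = 386 ≡ 1.
  S = (3, 6, 1) ≠ 0, so r is not a codeword (an error is present).
Step 3: locate the error. For a single error e at position i, S_ℓ = v_i·e·α_i^ℓ, so α_err = S_1/S_0.
  S_0^{−1} = 3^{−1} = 4 (mod 11), so α_err = 6·4 = 24 ≡ 2 = α_5. Error position i = 5.
  Consistency check: S_2/S_1 = 1·2 = 2 ≡ 2 = α_err ✓ (single-error assumption holds).
Step 4: error magnitude e = S_0/v_5 = S_0·∏_{j≠5}(α_5 − α_j) = 3·4 = 12 ≡ 1 (mod 11).
Step 5: correct position 5: c_5 = r_5 − e = 9 − 1 ≡ 8 (mod 11). Hence c = [0, 1, 3, 5, 8].
  Check: interpolating c through the α_i gives m(x) = 6 + 1·x (degree < 2) with m(α_i) = c_i for every i, so c is indeed a codeword.


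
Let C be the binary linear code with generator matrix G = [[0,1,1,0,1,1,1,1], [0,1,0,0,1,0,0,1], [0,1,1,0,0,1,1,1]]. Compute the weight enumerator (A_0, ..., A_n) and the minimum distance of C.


Weight distribution: A_0 = 1, A_1 = 1, A_2 = 1, A_3 = 2, A_4 = 1, A_5 = 1, A_6 = 1. Minimum distance d = 1.

Enumerate all 2^3 = 8 messages m ∈ F_2^3.
For each, compute codeword c = mG in F_2^8, then tally its weight.
  m = 000 → c = 00000000, weight = 0.
  m = 100 → c = 01101111, weight = 6.
  m = 010 → c = 01001001, weight = 3.
  m = 110 → c = 00100110, weight = 3.
  m = 001 → c = 01100111, weight = 5.
  m = 101 → c = 00001000, weight = 1.
  m = 011 → c = 00101110, weight = 4.
  m = 111 → c = 01000001, weight = 2.
Tally weights:
  weight 0: 1 codewords.
  weight 1: 1 codewords.
  weight 2: 1 codewords.
  weight 3: 2 codewords.
  weight 4: 1 codewords.
  weight 5: 1 codewords.
  weight 6: 1 codewords.
Minimum distance d = smallest w > 0 with A_w > 0 = 1.
Sanity: Σ A_w = 8 = 2^3 = 8 ✓.


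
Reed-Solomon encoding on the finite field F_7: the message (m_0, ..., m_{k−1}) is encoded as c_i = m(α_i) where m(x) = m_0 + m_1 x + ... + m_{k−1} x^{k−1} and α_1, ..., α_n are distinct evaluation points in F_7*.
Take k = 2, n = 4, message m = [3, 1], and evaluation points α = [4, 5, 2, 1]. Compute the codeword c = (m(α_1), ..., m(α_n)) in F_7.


c = [0, 1, 5, 4]

Message polynomial: m(x) = 3 + 1·x (mod 7).
For each evaluation point α_i, compute m(α_i) mod 7:
  α_1 = 4: Horner steps 1 → 0, so m(4) = 0.
  α_2 = 5: Horner steps 1 → 1, so m(5) = 1.
  α_3 = 2: Horner steps 1 → 5, so m(2) = 5.
  α_4 = 1: Horner steps 1 → 4, so m(1) = 4.
Codeword c = [0, 1, 5, 4] ∈ F_7^4.


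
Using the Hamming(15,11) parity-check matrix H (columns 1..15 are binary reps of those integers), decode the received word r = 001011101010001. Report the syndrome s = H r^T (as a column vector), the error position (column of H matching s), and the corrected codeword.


s = (1, 0, 1, 0)^T, error position = 10, corrected codeword c = 001011101110001

Compute s = H r^T mod 2 one row at a time:
  s_1 = 0 + 1 + 0 + 1 + 0 + 0 + 0 + 1 = 3 ≡ 1 (mod 2).
  s_2 = 0 + 1 + 1 + 1 + 0 + 0 + 0 + 1 = 4 ≡ 0 (mod 2).
  s_3 = 0 + 1 + 1 + 1 + 0 + 1 + 0 + 1 = 5 ≡ 1 (mod 2).
  s_4 = 0 + 1 + 1 + 1 + 1 + 1 + 0 + 1 = 6 ≡ 0 (mod 2).
s = (1, 0, 1, 0)^T — this equals column 10 of H (binary 1010), so error is at position 10.
Correct: flip bit 10 of r = 001011101010001 to get c = 001011101110001.


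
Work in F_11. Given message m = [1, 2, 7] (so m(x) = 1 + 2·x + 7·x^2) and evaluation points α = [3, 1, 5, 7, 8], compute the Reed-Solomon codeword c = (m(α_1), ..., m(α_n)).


c = [4, 10, 10, 6, 3]

Message polynomial: m(x) = 1 + 2·x + 7·x^2 (mod 11).
For each evaluation point α_i, compute m(α_i) mod 11:
  α_1 = 3: Horner steps 7 → 1 → 4, so m(3) = 4.
  α_2 = 1: Horner steps 7 → 9 → 10, so m(1) = 10.
  α_3 = 5: Horner steps 7 → 4 → 10, so m(5) = 10.
  α_4 = 7: Horner steps 7 → 7 → 6, so m(7) = 6.
  α_5 = 8: Horner steps 7 → 3 → 3, so m(8) = 3.
Codeword c = [4, 10, 10, 6, 3] ∈ F_11^5.


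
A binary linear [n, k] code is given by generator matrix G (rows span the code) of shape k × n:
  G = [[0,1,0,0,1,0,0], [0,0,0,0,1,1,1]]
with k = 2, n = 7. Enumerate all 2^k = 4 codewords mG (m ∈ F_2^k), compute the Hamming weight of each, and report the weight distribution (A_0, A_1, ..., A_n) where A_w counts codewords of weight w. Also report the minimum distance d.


Weight distribution: A_0 = 1, A_2 = 1, A_3 = 2. Minimum distance d = 2.

Enumerate all 2^2 = 4 messages m ∈ F_2^2.
For each, compute codeword c = mG in F_2^7, then tally its weight.
  m = 00 → c = 0000000, weight = 0.
  m = 10 → c = 0100100, weight = 2.
  m = 01 → c = 0000111, weight = 3.
  m = 11 → c = 0100011, weight = 3.
Tally weights:
  weight 0: 1 codewords.
  weight 2: 1 codewords.
  weight 3: 2 codewords.
Minimum distance d = smallest w > 0 with A_w > 0 = 2.
Sanity: Σ A_w = 4 = 2^2 = 4 ✓.


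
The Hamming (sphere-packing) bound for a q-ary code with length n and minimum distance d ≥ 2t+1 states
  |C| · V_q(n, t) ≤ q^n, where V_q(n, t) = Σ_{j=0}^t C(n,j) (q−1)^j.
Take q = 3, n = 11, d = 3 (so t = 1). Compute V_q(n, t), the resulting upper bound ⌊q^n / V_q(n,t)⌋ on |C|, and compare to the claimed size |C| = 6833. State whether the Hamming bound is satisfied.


V_q(n, t) = 23, q^n = 177147, Hamming bound = 7702, |C| = 6833 ≤ bound (satisfied).

Step 1: Compute V_q(n, t) = Σ_{j=0}^1 C(n, j) (q−1)^j.
  j = 0: C(11,0)·(2)^0 = 1·1 = 1.
  j = 1: C(11,1)·(2)^1 = 11·2 = 22.
  V_q(n, t) = 1 + 22 = 23.
Step 2: q^n = 3^11 = 177147.
Step 3: Hamming bound ⌊q^n / V_q(n,t)⌋ = ⌊177147/23⌋ = 7702.
Step 4: Compare |C| = 6833 to 7702: satisfied.
The claimed |C| lies below the Hamming bound.


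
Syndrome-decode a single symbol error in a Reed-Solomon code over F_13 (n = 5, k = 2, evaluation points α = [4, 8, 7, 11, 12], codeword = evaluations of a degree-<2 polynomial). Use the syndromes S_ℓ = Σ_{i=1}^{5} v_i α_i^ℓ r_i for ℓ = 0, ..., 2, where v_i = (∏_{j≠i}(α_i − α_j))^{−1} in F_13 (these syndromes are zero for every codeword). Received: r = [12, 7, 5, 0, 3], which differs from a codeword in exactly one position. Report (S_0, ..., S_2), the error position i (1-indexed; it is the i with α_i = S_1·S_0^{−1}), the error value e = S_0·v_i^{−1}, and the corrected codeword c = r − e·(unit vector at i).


S = (10, 3, 10), error at position 5, error magnitude e = 1, c = [12, 7, 5, 0, 2].

Step 1: column multipliers v_i = (∏_{j≠i}(α_i − α_j))^{−1} mod 13.
  i = 1 (α = 4): (4−8)(4−7)(4−11)(4−12) = (−4)·(−3)·(−7)·(−8) = 672 ≡ 9, so v_1 = 9^{−1} = 3 (mod 13).
  i = 2 (α = 8): (8−4)(8−7)(8−11)(8−12) = 4·1·(−3)·(−4) = 48 ≡ 9, so v_2 = 9^{−1} = 3 (mod 13).
  i = 3 (α = 7): (7−4)(7−8)(7−11)(7−12) = 3·(−1)·(−4)·(−5) = −60 ≡ 5, so v_3 = 5^{−1} = 8 (mod 13).
  i = 4 (α = 11): (11−4)(11−8)(11−7)(11−12) = 7·3·4·(−1) = −84 ≡ 7, so v_4 = 7^{−1} = 2 (mod 13).
  i = 5 (α = 12): (12−4)(12−8)(12−7)(12−11) = 8·4·5·1 = 160 ≡ 4, so v_5 = 4^{−1} = 10 (mod 13).
  v = [3, 3, 8, 2, 10].
Step 2: syndromes of r = [12, 7, 5, 0, 3] (all sums mod 13).
  S_0 = Σ v_i r_i = 3·12 + 3·7 + 8·5 + 2·0 + 10·3 = 127 ≡ 10.
  S_1 = Σ v_i α_i r_i = 3·4·12 + 3·8·7 + 8·7·5 + 2·11·0 + 10·12·3 = 952 ≡ 3.
  α_i^2 mod 13 = [3, 12, 10, 4, 1].
  S_2 = Σ v_i α_i^2 r_i = 3·3·12 + 3·12·7 + 8·10·5 + 2·4·0 + 10·1·3 = 790 ≡ 10.
  S = (10, 3, 10) ≠ 0, so r is not a codeword (an error is present).
Step 3: locate the error. For a single error e at position i, S_ℓ = v_i·e·α_i^ℓ, so α_err = S_1/S_0.
  S_0^{−1} = 10^{−1} = 4 (mod 13), so α_err = 3·4 = 12 ≡ 12 = α_5. Error position i = 5.
  Consistency check: S_2/S_1 = 10·9 = 90 ≡ 12 = α_err ✓ (single-error assumption holds).
Step 4: error magnitude e = S_0/v_5 = S_0·∏_{j≠5}(α_5 − α_j) = 10·4 = 40 ≡ 1 (mod 13).
Step 5: correct position 5: c_5 = r_5 − e = 3 − 1 ≡ 2 (mod 13). Hence c = [12, 7, 5, 0, 2].
  Check: interpolating c through the α_i gives m(x) = 4 + 2·x (degree < 2) with m(α_i) = c_i for every i, so c is indeed a codeword.


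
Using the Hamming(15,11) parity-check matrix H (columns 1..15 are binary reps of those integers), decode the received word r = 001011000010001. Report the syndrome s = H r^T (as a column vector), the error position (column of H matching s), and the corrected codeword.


s = (0, 1, 0, 0)^T, error position = 4, corrected codeword c = 001111000010001

Compute s = H r^T mod 2 one row at a time:
  s_1 = 0 + 0 + 0 + 1 + 0 + 0 + 0 + 1 = 2 ≡ 0 (mod 2).
  s_2 = 0 + 1 + 1 + 0 + 0 + 0 + 0 + 1 = 3 ≡ 1 (mod 2).
  s_3 = 0 + 1 + 1 + 0 + 0 + 1 + 0 + 1 = 4 ≡ 0 (mod 2).
  s_4 = 0 + 1 + 1 + 0 + 0 + 1 + 0 + 1 = 4 ≡ 0 (mod 2).
s = (0, 1, 0, 0)^T — this equals column 4 of H (binary 0100), so error is at position 4.
Correct: flip bit 4 of r = 001011000010001 to get c = 001111000010001.


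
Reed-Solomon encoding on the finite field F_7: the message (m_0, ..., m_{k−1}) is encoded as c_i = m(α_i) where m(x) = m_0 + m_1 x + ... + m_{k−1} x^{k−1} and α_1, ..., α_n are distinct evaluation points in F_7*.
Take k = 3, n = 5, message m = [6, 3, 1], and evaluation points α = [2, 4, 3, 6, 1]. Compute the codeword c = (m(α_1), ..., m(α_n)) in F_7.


c = [2, 6, 3, 4, 3]

Message polynomial: m(x) = 6 + 3·x + 1·x^2 (mod 7).
For each evaluation point α_i, compute m(α_i) mod 7:
  α_1 = 2: Horner steps 1 → 5 → 2, so m(2) = 2.
  α_2 = 4: Horner steps 1 → 0 → 6, so m(4) = 6.
  α_3 = 3: Horner steps 1 → 6 → 3, so m(3) = 3.
  α_4 = 6: Horner steps 1 → 2 → 4, so m(6) = 4.
  α_5 = 1: Horner steps 1 → 4 → 3, so m(1) = 3.
Codeword c = [2, 6, 3, 4, 3] ∈ F_7^5.


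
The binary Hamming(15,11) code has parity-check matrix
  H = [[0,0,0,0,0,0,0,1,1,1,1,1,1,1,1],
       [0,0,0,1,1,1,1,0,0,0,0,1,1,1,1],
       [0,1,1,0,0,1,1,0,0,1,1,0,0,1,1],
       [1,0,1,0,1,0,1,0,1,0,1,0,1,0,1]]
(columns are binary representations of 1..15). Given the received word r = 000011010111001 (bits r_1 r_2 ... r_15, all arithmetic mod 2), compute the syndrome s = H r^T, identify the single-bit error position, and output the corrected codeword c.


s = (1, 0, 0, 1)^T, error position = 9, corrected codeword c = 000011011111001

Compute s = H r^T mod 2 one row at a time:
  s_1 = 1 + 0 + 1 + 1 + 1 + 0 + 0 + 1 = 5 ≡ 1 (mod 2).
  s_2 = 0 + 1 + 1 + 0 + 1 + 0 + 0 + 1 = 4 ≡ 0 (mod 2).
  s_3 = 0 + 0 + 1 + 0 + 1 + 1 + 0 + 1 = 4 ≡ 0 (mod 2).
  s_4 = 0 + 0 + 1 + 0 + 0 + 1 + 0 + 1 = 3 ≡ 1 (mod 2).
s = (1, 0, 0, 1)^T — this equals column 9 of H (binary 1001), so error is at position 9.
Correct: flip bit 9 of r = 000011010111001 to get c = 000011011111001.


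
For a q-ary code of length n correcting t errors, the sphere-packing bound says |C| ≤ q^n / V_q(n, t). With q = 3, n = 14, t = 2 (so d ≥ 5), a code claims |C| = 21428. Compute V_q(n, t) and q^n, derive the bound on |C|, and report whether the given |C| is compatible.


V_q(n, t) = 393, q^n = 4782969, Hamming bound = 12170, |C| = 21428 > bound (violated).

Step 1: Compute V_q(n, t) = Σ_{j=0}^2 C(n, j) (q−1)^j.
  j = 0: C(14,0)·(2)^0 = 1·1 = 1.
  j = 1: C(14,1)·(2)^1 = 14·2 = 28.
  j = 2: C(14,2)·(2)^2 = 91·4 = 364.
  V_q(n, t) = 1 + 28 + 364 = 393.
Step 2: q^n = 3^14 = 4782969.
Step 3: Hamming bound ⌊q^n / V_q(n,t)⌋ = ⌊4782969/393⌋ = 12170.
Step 4: Compare |C| = 21428 to 12170: violated.
The claimed |C| lies above the Hamming bound, so no 3-ary code of length 14 with d ≥ 5 can have 21428 codewords.


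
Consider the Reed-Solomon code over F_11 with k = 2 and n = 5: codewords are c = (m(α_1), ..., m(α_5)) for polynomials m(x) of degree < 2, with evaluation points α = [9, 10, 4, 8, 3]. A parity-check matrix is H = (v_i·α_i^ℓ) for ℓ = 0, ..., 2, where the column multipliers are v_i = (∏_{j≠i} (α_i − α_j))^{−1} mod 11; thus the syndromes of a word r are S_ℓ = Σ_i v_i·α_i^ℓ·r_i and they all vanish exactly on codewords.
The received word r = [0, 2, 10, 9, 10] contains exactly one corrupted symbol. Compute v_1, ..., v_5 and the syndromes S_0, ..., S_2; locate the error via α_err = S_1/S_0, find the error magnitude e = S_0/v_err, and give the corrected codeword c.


S = (9, 3, 1), error at position 3, error magnitude e = 9, c = [0, 2, 1, 9, 10].

Step 1: column multipliers v_i = (∏_{j≠i}(α_i − α_j))^{−1} mod 11.
  i = 1 (α = 9): (9−10)(9−4)(9−8)(9−3) = (−1)·5·1·6 = −30 ≡ 3, so v_1 = 3^{−1} = 4 (mod 11).
  i = 2 (α = 10): (10−9)(10−4)(10−8)(10−3) = 1·6·2·7 = 84 ≡ 7, so v_2 = 7^{−1} = 8 (mod 11).
  i = 3 (α = 4): (4−9)(4−10)(4−8)(4−3) = (−5)·(−6)·(−4)·1 = −120 ≡ 1, so v_3 = 1^{−1} = 1 (mod 11).
  i = 4 (α = 8): (8−9)(8−10)(8−4)(8−3) = (−1)·(−2)·4·5 = 40 ≡ 7, so v_4 = 7^{−1} = 8 (mod 11).
  i = 5 (α = 3): (3−9)(3−10)(3−4)(3−8) = (−6)·(−7)·(−1)·(−5) = 210 ≡ 1, so v_5 = 1^{−1} = 1 (mod 11).
  v = [4, 8, 1, 8, 1].
Step 2: syndromes of r = [0, 2, 10, 9, 10] (all sums mod 11).
  S_0 = Σ v_i r_i = 4·0 + 8·2 + 1·10 + 8·9 + 1·10 = 108 ≡ 9.
  S_1 = Σ v_i α_i r_i = 4·9·0 + 8·10·2 + 1·4·10 + 8·8·9 + 1·3·10 = 806 ≡ 3.
  α_i^2 mod 11 = [4, 1, 5, 9, 9].
  S_2 = Σ v_i α_i^2 r_i = 4·4·0 + 8·1·2 + 1·5·10 + 8·9·9 + 1·9·10 = 804 ≡ 1.
  S = (9, 3, 1) ≠ 0, so r is not a codeword (an error is present).
Step 3: locate the error. For a single error e at position i, S_ℓ = v_i·e·α_i^ℓ, so α_err = S_1/S_0.
  S_0^{−1} = 9^{−1} = 5 (mod 11), so α_err = 3·5 = 15 ≡ 4 = α_3. Error position i = 3.
  Consistency check: S_2/S_1 = 1·4 = 4 ≡ 4 = α_err ✓ (single-error assumption holds).
Step 4: error magnitude e = S_0/v_3 = S_0·∏_{j≠3}(α_3 − α_j) = 9·1 = 9 ≡ 9 (mod 11).
Step 5: correct position 3: c_3 = r_3 − e = 10 − 9 ≡ 1 (mod 11). Hence c = [0, 2, 1, 9, 10].
  Check: interpolating c through the α_i gives m(x) = 4 + 2·x (degree < 2) with m(α_i) = c_i for every i, so c is indeed a codeword.


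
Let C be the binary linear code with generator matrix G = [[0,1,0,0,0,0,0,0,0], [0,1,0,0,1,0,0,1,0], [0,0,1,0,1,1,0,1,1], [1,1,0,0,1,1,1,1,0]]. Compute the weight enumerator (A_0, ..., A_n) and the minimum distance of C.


Weight distribution: A_0 = 1, A_1 = 1, A_2 = 1, A_3 = 3, A_4 = 3, A_5 = 3, A_6 = 3, A_7 = 1. Minimum distance d = 1.

Enumerate all 2^4 = 16 messages m ∈ F_2^4.
For each, compute codeword c = mG in F_2^9, then tally its weight.
  m = 0000 → c = 000000000, weight = 0.
  m = 1000 → c = 010000000, weight = 1.
  m = 0100 → c = 010010010, weight = 3.
  m = 1100 → c = 000010010, weight = 2.
  m = 0010 → c = 001011011, weight = 5.
  m = 1010 → c = 011011011, weight = 6.
  m = 0110 → c = 011001001, weight = 4.
  m = 1110 → c = 001001001, weight = 3.
  m = 0001 → c = 110011110, weight = 6.
  m = 1001 → c = 100011110, weight = 5.
  m = 0101 → c = 100001100, weight = 3.
  m = 1101 → c = 110001100, weight = 4.
  m = 0011 → c = 111000101, weight = 5.
  m = 1011 → c = 101000101, weight = 4.
  m = 0111 → c = 101010111, weight = 6.
  m = 1111 → c = 111010111, weight = 7.
Tally weights:
  weight 0: 1 codewords.
  weight 1: 1 codewords.
  weight 2: 1 codewords.
  weight 3: 3 codewords.
  weight 4: 3 codewords.
  weight 5: 3 codewords.
  weight 6: 3 codewords.
  weight 7: 1 codewords.
Minimum distance d = smallest w > 0 with A_w > 0 = 1.
Sanity: Σ A_w = 16 = 2^4 = 16 ✓.


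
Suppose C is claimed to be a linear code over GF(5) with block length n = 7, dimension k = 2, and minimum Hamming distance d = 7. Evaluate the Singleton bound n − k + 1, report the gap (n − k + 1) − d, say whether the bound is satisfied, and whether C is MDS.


Singleton RHS = n − k + 1 = 6, slack = -1, bound violated (no such code; not MDS).

Singleton bound: d ≤ n − k + 1.
Here n = 7, k = 2, so n − k + 1 = 6.
Given d = 7, check d ≤ 6: NO.
Slack = (n − k + 1) − d = -1.
The slack is negative: d = 7 exceeds n − k + 1 = 6 by 1, so the Singleton bound is violated and no linear [7, 2, 7]_5 code can exist. In particular it is not MDS (MDS requires d = n − k + 1 exactly).
Description: the claimed parameters are [7, 2, 7]_5; such a code would be impossible (violates the Singleton bound).


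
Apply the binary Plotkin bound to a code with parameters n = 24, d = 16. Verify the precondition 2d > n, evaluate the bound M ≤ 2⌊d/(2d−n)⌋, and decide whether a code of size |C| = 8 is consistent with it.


Plotkin bound M ≤ 4; given |C| = 8 > bound (violated).

Check applicability: 2d = 32, n = 24.
2d − n = 8 > 0, so Plotkin applies.
Compute d/(2d−n) = 16/8 ≈ 2.0000.
⌊d/(2d−n)⌋ = 2.
Plotkin bound: M ≤ 2·2 = 4.
Given |C| = 8, check: VIOLATED.
This |C| is above the Plotkin bound, so no binary code with n = 24, d = 16 and 8 codewords exists.


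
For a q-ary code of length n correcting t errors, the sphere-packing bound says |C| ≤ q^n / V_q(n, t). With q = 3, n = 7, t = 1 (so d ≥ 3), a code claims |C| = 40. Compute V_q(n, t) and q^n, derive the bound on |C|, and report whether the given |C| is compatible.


V_q(n, t) = 15, q^n = 2187, Hamming bound = 145, |C| = 40 ≤ bound (satisfied).

Step 1: Compute V_q(n, t) = Σ_{j=0}^1 C(n, j) (q−1)^j.
  j = 0: C(7,0)·(2)^0 = 1·1 = 1.
  j = 1: C(7,1)·(2)^1 = 7·2 = 14.
  V_q(n, t) = 1 + 14 = 15.
Step 2: q^n = 3^7 = 2187.
Step 3: Hamming bound ⌊q^n / V_q(n,t)⌋ = ⌊2187/15⌋ = 145.
Step 4: Compare |C| = 40 to 145: satisfied.
The claimed |C| lies below the Hamming bound.
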